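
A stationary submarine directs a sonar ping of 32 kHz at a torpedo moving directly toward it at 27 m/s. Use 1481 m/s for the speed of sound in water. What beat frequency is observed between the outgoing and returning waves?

1188 Hz

The torpedo first receives the wave as a moving observer: f₁ = f₀ · (v + u)/v = 32 × (1481 + 27)/1481 ≈ 32.583 kHz.
On reflection it acts as a source moving toward the stationary detector: f₂ = f₁ · v/(v − u) = 32.583 × 1481/1454 ≈ 33.188 kHz.
Beat frequency (with f₀ = 32000 Hz): |f₂ − f₀| = 2u·f₀/(v − u) = 2 × 27 × 32000/1454 ≈ 1188 Hz.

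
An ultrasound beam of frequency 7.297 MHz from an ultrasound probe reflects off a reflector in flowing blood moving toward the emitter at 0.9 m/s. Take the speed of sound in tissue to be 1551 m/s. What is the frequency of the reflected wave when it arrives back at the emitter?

7.305 MHz

The reflector in flowing blood first receives the wave as a moving observer: f₁ = f₀ · (v + u)/v = 7.297 × (1551 + 0.9)/1551 ≈ 7.301 MHz.
The reflection then acts as a moving source: f₂ = f₁ · v/(v − u) ≈ 7.305 MHz.
Equivalently f₂ = f₀ · (v + u)/(v − u).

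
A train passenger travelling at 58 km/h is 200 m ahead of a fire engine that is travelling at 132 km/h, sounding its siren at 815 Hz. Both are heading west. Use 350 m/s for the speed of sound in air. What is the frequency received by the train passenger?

132 km/h = 36.67 m/s; 58 km/h = 16.11 m/s.
The train passenger is ahead, so the fire engine is moving toward it while the train passenger is moving away from the fire engine.
Both move, so f' = f · (v − v_o)/(v − v_s).
f' = 815 × (350 − 16.11)/(350 − 36.67) = 815 × 333.89/313.33 ≈ 868 Hz.

868 Hz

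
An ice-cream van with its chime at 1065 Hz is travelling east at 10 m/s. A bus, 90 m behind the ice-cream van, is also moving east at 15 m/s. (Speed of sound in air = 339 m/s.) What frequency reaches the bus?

The bus is behind, so the ice-cream van is moving away from it while the bus is moving toward the ice-cream van.
General Doppler shift: f' = f · (v + v_o)/(v + v_s).
f' = 1065 × (339 + 15)/(339 + 10) = 1065 × 354/349 ≈ 1080 Hz.

1080 Hz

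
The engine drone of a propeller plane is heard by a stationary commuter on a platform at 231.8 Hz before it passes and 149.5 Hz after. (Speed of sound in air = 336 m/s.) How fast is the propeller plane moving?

f₁/f₂ = (v + v_s)/(v − v_s), so v_s = v · (f₁ − f₂)/(f₁ + f₂).
v_s = 336 × (231.8 − 149.5)/(231.8 + 149.5) = 336 × 82.3/381.3 ≈ 73 m/s.

73 m/s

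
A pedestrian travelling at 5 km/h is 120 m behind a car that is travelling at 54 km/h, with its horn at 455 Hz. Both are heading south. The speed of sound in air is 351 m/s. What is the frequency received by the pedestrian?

438 Hz

54 km/h = 15 m/s; 5 km/h = 1.389 m/s.
The pedestrian is behind, so the car is moving away from it while the pedestrian is moving toward the car.
Both move, so f' = f · (v + v_o)/(v + v_s).
f' = 455 × (351 + 1.389)/(351 + 15) = 455 × 352.39/366 ≈ 438 Hz.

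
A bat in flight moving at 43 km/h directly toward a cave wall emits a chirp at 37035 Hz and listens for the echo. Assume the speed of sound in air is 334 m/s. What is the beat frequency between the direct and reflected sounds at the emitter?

43 km/h = 11.94 m/s.
The cave wall receives the sound from a moving source: f₁ = f₀ · v/(v − v_e) = 37035 × 334/322.06 ≈ 38409 Hz.
On the return leg the bat in flight is a moving observer: f₂ = f₁ · (v + v_e)/v = 38409 × 345.94/334 ≈ 39782 Hz.
Equivalently f₂ = f₀ · (v + v_e)/(v − v_e).
Beat against the emitted tone: |f₂ − f₀| = 2v_e·f₀/(v − v_e) = 2 × 11.94 × 37035/322.06 ≈ 2747 Hz.

2747 Hz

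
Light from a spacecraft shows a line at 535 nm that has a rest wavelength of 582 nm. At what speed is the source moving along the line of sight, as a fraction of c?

0.084

λ'/λ₀ = 0.9192 < 1 (blueshift), so the source is approaching.
λ'/λ₀ = √((1 − β)/(1 + β)) for an approaching source ⇒ β = (1 − r²)/(1 + r²) with r = λ'/λ₀.
β = (1 − 0.8450)/(1 + 0.8450) ≈ 0.084.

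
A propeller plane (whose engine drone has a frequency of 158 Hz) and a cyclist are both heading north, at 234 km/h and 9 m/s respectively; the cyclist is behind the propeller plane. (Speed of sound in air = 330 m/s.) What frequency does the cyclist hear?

234 km/h = 65 m/s.
The cyclist is behind, so the propeller plane is moving away from it while the cyclist is moving toward the propeller plane.
General Doppler shift: f' = f · (v + v_o)/(v + v_s).
f' = 158 × (330 + 9)/(330 + 65) = 158 × 339/395 ≈ 136 Hz.

136 Hz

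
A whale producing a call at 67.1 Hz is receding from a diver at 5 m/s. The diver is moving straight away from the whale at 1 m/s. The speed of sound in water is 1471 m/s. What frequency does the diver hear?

With source receding and observer receding, f' = f · (v − v_o)/(v + v_s).
f' = 67.1 × (1471 − 1)/(1471 + 5) = 67.1 × 1470/1476 ≈ 67 Hz.

67 Hz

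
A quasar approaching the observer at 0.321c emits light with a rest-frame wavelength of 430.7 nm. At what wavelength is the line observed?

Relativistic Doppler for wavelength: λ' = λ₀ · √((1 − β)/(1 + β)).
λ' = 430.7 × √(0.6790/1.3210) = 430.7 × 0.71694 ≈ 308.8 nm.

308.8 nm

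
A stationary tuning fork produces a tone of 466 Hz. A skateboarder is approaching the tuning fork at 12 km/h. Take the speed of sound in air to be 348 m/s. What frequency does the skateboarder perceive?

470 Hz

12 km/h = 3.333 m/s.
Moving observer, stationary source: f' = f · (v + v_o)/v.
f' = 466 × (348 + 3.333)/348 = 466 × 351.33/348 ≈ 470 Hz.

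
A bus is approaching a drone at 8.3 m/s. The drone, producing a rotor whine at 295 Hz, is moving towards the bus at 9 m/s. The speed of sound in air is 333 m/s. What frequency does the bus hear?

311 Hz

Both move, so f' = f · (v + v_o)/(v − v_s).
f' = 295 × (333 + 8.3)/(333 − 9) = 295 × 341.3/324 ≈ 311 Hz.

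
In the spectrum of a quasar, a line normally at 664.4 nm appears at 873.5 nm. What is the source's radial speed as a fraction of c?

λ'/λ₀ = 1.3147 > 1 (redshift), so the source is receding.
λ'/λ₀ = √((1 + β)/(1 − β)) for a receding source ⇒ β = (r² − 1)/(r² + 1) with r = λ'/λ₀.
β = (1.7285 − 1)/(1.7285 + 1) ≈ 0.267.

0.267c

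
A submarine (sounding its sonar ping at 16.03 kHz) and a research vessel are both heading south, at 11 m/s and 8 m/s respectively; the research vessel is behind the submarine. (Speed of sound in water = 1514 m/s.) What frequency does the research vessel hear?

16.00 kHz

The research vessel is behind, so the submarine is moving away from it while the research vessel is moving toward the submarine.
General Doppler shift: f' = f · (v + v_o)/(v + v_s).
f' = 16.03 × (1514 + 8)/(1514 + 11) = 16.03 × 1522/1525 ≈ 16.00 kHz.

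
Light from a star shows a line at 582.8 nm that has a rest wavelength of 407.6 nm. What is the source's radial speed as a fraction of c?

0.343c

λ'/λ₀ = 1.4298 > 1 (redshift), so the source is receding.
λ'/λ₀ = √((1 + β)/(1 − β)) for a receding source ⇒ β = (r² − 1)/(r² + 1) with r = λ'/λ₀.
β = (2.0444 − 1)/(2.0444 + 1) ≈ 0.343.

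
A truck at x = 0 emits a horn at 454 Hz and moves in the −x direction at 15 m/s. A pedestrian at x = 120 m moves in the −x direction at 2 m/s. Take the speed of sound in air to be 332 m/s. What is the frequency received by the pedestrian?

437 Hz

The observer lies on the +x side, so the source is heading away from the observer and the observer is heading toward the source.
Both move, so f' = f · (v + v_o)/(v + v_s).
f' = 454 × (332 + 2)/(332 + 15) = 454 × 334/347 ≈ 437 Hz.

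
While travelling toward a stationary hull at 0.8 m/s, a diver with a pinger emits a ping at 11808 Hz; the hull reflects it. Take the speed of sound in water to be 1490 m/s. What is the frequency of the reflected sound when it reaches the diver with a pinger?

The hull receives the sound from a moving source: f₁ = f₀ · v/(v − v_e) = 11808 × 1490/1489.2 ≈ 11814 Hz.
On the return leg the diver with a pinger is a moving observer: f₂ = f₁ · (v + v_e)/v = 11814 × 1490.8/1490 ≈ 11821 Hz.
Equivalently f₂ = f₀ · (v + v_e)/(v − v_e).

11821 Hz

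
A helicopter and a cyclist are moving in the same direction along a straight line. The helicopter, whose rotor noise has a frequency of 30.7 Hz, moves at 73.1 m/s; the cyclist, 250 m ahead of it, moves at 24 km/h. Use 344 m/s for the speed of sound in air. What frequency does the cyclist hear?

24 km/h = 6.667 m/s.
The cyclist is ahead, so the helicopter is moving toward it while the cyclist is moving away from the helicopter.
General Doppler shift: f' = f · (v − v_o)/(v − v_s).
f' = 30.7 × (344 − 6.667)/(344 − 73.1) = 30.7 × 337.33/270.9 ≈ 38.2 Hz.

38.2 Hz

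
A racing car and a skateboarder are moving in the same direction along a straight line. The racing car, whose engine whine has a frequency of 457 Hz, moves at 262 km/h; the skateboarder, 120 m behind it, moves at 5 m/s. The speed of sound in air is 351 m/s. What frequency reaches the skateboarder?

384 Hz

262 km/h = 72.78 m/s.
The skateboarder is behind, so the racing car is moving away from it while the skateboarder is moving toward the racing car.
General Doppler shift: f' = f · (v + v_o)/(v + v_s).
f' = 457 × (351 + 5)/(351 + 72.78) = 457 × 356/423.78 ≈ 384 Hz.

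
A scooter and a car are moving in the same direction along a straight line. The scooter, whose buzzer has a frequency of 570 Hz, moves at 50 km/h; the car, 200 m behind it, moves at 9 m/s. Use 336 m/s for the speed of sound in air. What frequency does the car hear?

50 km/h = 13.89 m/s.
The car is behind, so the scooter is moving away from it while the car is moving toward the scooter.
General Doppler shift: f' = f · (v + v_o)/(v + v_s).
f' = 570 × (336 + 9)/(336 + 13.89) = 570 × 345/349.89 ≈ 562 Hz.

562 Hz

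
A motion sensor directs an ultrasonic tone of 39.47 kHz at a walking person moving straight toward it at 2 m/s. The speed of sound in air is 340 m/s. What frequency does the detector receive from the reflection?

39.9 kHz

The walking person first receives the wave as a moving observer: f₁ = f₀ · (v + u)/v = 39.47 × (340 + 2)/340 ≈ 39.7 kHz.
The reflection then acts as a moving source: f₂ = f₁ · v/(v − u) ≈ 39.9 kHz.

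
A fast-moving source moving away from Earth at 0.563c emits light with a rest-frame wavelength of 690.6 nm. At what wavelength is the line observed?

1306.1 nm

Relativistic Doppler for wavelength: λ' = λ₀ · √((1 + β)/(1 − β)).
λ' = 690.6 × √(1.5630/0.4370) = 690.6 × 1.89121 ≈ 1306.1 nm.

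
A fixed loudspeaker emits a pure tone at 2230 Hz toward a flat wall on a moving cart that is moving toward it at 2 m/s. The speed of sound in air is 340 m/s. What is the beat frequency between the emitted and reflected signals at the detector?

The flat wall on a moving cart first receives the wave as a moving observer: f₁ = f₀ · (v + u)/v = 2230 × (340 + 2)/340 ≈ 2243.1 Hz.
On reflection it acts as a source moving toward the stationary detector: f₂ = f₁ · v/(v − u) = 2243.1 × 340/338 ≈ 2256.4 Hz.
Beat frequency: |f₂ − f₀| = 2u·f₀/(v − u) = 2 × 2 × 2230/338 ≈ 26.4 Hz.

26.4 Hz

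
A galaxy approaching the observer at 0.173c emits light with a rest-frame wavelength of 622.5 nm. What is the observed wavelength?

Relativistic Doppler for wavelength: λ' = λ₀ · √((1 − β)/(1 + β)).
λ' = 622.5 × √(0.8270/1.1730) = 622.5 × 0.83966 ≈ 522.7 nm.

522.7 nm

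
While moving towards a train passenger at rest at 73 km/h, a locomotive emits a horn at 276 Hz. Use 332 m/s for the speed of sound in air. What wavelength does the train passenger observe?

1.13 m

73 km/h = 20.28 m/s.
Moving source, stationary observer: f' = f · v/(v − v_s) since the source is approaching.
f' = 276 × 332/(332 − 20.28) ≈ 294 Hz.
λ' = v/f' = 332/293.954 ≈ 1.13 m.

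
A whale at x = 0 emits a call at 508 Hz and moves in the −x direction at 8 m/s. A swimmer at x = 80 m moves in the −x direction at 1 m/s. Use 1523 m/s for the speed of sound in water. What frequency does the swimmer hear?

The observer lies on the +x side, so the source is heading away from the observer and the observer is heading toward the source.
General Doppler shift: f' = f · (v + v_o)/(v + v_s).
f' = 508 × (1523 + 1)/(1523 + 8) = 508 × 1524/1531 ≈ 506 Hz.

506 Hz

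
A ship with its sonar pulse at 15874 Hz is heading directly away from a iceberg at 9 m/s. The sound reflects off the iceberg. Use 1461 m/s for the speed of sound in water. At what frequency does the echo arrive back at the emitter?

The iceberg receives the sound from a moving source: f₁ = f₀ · v/(v + v_e) = 15874 × 1461/1470 ≈ 15777 Hz.
On the return leg the ship is a moving observer: f₂ = f₁ · (v − v_e)/v = 15777 × 1452/1461 ≈ 15680 Hz.

15680 Hz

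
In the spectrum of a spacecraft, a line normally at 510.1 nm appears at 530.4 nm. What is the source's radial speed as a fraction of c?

0.039

λ'/λ₀ = 1.0398 > 1 (redshift), so the source is receding.
λ'/λ₀ = √((1 + β)/(1 − β)) for a receding source ⇒ β = (r² − 1)/(r² + 1) with r = λ'/λ₀.
β = (1.0812 − 1)/(1.0812 + 1) ≈ 0.039.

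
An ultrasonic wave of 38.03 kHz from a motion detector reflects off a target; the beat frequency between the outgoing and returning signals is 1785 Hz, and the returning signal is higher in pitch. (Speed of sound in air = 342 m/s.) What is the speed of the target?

7.8 m/s

Double Doppler shift off a moving reflector: f₂ = f₀ · (v + u)/(v − u) (u > 0 toward emitter).
Returning signal is higher, so f₂ = f₀ + Δf = 38030 + 1785 = 39815 Hz.
Rearranging, u = v · (f₂ − f₀)/(f₂ + f₀) = 342 × 1785/77845 ≈ 7.8 m/s.
So the target is moving at 7.8 m/s toward the emitter.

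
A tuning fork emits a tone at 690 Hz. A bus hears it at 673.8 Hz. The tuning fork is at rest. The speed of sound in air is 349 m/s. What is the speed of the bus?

8.2 m/s

f' < f, so the bus is receding.
f' = f · (v − v_o)/v ⇒ v_o = v · |f'/f − 1|.
v_o = 349 × |673.8/690 − 1| = 349 × 0.02348 ≈ 8.2 m/s.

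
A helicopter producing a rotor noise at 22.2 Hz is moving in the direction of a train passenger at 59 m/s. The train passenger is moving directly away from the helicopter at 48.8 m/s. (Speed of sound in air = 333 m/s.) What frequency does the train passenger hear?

23.0 Hz

With source approaching and observer receding, f' = f · (v − v_o)/(v − v_s).
f' = 22.2 × (333 − 48.8)/(333 − 59) = 22.2 × 284.2/274 ≈ 23.0 Hz.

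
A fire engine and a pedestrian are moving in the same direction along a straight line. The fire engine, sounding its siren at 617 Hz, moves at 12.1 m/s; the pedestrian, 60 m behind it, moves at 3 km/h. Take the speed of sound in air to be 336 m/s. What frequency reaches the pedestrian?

3 km/h = 0.8333 m/s.
The pedestrian is behind, so the fire engine is moving away from it while the pedestrian is moving toward the fire engine.
With source receding and observer approaching, f' = f · (v + v_o)/(v + v_s).
f' = 617 × (336 + 0.8333)/(336 + 12.1) = 617 × 336.83/348.1 ≈ 597 Hz.

597 Hz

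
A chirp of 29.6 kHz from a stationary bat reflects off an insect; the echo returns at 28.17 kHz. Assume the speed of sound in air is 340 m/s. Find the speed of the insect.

8.4 m/s

Double Doppler shift off a moving reflector: f₂ = f₀ · (v + u)/(v − u) (u > 0 toward emitter).
Rearranging, u = v · (f₂ − f₀)/(f₂ + f₀) = 340 × -1.43/57.77 ≈ -8.4 m/s.
So the insect is moving at 8.4 m/s away from the emitter.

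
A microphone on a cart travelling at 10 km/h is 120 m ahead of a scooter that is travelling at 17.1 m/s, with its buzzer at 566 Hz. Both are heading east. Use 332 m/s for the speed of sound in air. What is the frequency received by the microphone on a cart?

592 Hz

10 km/h = 2.778 m/s.
The microphone on a cart is ahead, so the scooter is moving toward it while the microphone on a cart is moving away from the scooter.
Both move, so f' = f · (v − v_o)/(v − v_s).
f' = 566 × (332 − 2.778)/(332 − 17.1) = 566 × 329.22/314.9 ≈ 592 Hz.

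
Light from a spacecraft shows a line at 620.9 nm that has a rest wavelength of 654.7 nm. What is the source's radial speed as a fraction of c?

λ'/λ₀ = 0.9484 < 1 (blueshift), so the source is approaching.
λ'/λ₀ = √((1 − β)/(1 + β)) for an approaching source ⇒ β = (1 − r²)/(1 + r²) with r = λ'/λ₀.
β = (1 − 0.8994)/(1 + 0.8994) ≈ 0.053.

0.053c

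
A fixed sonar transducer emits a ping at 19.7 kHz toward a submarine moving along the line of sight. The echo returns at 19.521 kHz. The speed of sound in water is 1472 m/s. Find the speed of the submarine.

6.7 m/s

Double Doppler shift off a moving reflector: f₂ = f₀ · (v + u)/(v − u) (u > 0 toward emitter).
Rearranging, u = v · (f₂ − f₀)/(f₂ + f₀) = 1472 × -0.179/39.221 ≈ -6.7 m/s.
So the submarine is moving at 6.7 m/s away from the emitter.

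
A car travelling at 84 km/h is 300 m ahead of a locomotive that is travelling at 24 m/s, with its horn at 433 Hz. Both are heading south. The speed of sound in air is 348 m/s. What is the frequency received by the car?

84 km/h = 23.33 m/s.
The car is ahead, so the locomotive is moving toward it while the car is moving away from the locomotive.
General Doppler shift: f' = f · (v − v_o)/(v − v_s).
f' = 433 × (348 − 23.33)/(348 − 24) = 433 × 324.67/324 ≈ 434 Hz.

434 Hz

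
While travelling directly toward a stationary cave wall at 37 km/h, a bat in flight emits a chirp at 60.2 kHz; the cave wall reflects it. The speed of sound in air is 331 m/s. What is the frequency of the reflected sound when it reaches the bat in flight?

64.1 kHz

37 km/h = 10.28 m/s.
The cave wall receives the sound from a moving source: f₁ = f₀ · v/(v − v_e) = 60.2 × 331/320.72 ≈ 62.1 kHz.
On the return leg the bat in flight is a moving observer: f₂ = f₁ · (v + v_e)/v = 62.1 × 341.28/331 ≈ 64.1 kHz.
Equivalently f₂ = f₀ · (v + v_e)/(v − v_e).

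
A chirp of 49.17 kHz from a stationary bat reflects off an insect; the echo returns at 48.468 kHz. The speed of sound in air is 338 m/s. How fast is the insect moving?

2.43 m/s

Double Doppler shift off a moving reflector: f₂ = f₀ · (v + u)/(v − u) (u > 0 toward emitter).
Rearranging, u = v · (f₂ − f₀)/(f₂ + f₀) = 338 × -0.702/97.638 ≈ -2.43 m/s.
So the insect is moving at 2.43 m/s away from the emitter.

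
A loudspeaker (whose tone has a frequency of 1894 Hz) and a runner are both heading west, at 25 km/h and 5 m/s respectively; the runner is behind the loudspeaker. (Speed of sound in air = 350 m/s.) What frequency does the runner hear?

25 km/h = 6.944 m/s.
The runner is behind, so the loudspeaker is moving away from it while the runner is moving toward the loudspeaker.
General Doppler shift: f' = f · (v + v_o)/(v + v_s).
f' = 1894 × (350 + 5)/(350 + 6.944) = 1894 × 355/356.94 ≈ 1884 Hz.

1884 Hz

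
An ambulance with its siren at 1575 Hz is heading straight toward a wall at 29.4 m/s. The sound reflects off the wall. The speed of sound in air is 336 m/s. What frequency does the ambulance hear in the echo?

The wall receives the sound from a moving source: f₁ = f₀ · v/(v − v_e) = 1575 × 336/306.6 ≈ 1726 Hz.
On the return leg the ambulance is a moving observer: f₂ = f₁ · (v + v_e)/v = 1726 × 365.4/336 ≈ 1877 Hz.
Equivalently f₂ = f₀ · (v + v_e)/(v − v_e).

1877 Hz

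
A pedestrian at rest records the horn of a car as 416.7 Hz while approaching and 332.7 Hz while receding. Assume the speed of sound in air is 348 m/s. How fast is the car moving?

f₁/f₂ = (v + v_s)/(v − v_s), so v_s = v · (f₁ − f₂)/(f₁ + f₂).
v_s = 348 × (416.7 − 332.7)/(416.7 + 332.7) = 348 × 84.0/749.4 ≈ 39 m/s.

39 m/s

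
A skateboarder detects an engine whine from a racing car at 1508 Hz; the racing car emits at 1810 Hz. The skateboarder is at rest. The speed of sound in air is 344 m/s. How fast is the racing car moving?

69 m/s

f' < f, so the racing car is receding.
f' = f · v/(v + v_s) ⇒ v_s = v · |1 − f/f'|.
v_s = 344 × |1 − 1810/1508| = 344 × 0.2003 ≈ 69 m/s.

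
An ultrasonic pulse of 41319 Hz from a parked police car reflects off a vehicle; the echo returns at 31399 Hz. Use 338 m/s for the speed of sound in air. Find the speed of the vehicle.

Double Doppler shift off a moving reflector: f₂ = f₀ · (v + u)/(v − u) (u > 0 toward emitter).
Rearranging, u = v · (f₂ − f₀)/(f₂ + f₀) = 338 × -9920/72718 ≈ -46 m/s.
So the vehicle is moving at 46 m/s away from the emitter.

46 m/s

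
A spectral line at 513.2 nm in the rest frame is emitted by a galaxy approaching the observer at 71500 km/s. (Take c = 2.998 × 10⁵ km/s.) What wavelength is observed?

402.4 nm

β = v/c = 71500/299800 = 0.2385.
Relativistic Doppler for wavelength: λ' = λ₀ · √((1 − β)/(1 + β)).
λ' = 513.2 × √(0.7615/1.2385) = 513.2 × 0.78413 ≈ 402.4 nm.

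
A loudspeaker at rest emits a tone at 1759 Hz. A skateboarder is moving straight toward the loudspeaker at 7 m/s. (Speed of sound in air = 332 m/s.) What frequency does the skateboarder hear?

Only the observer moves, toward the source, so f' = f · (v + v_o)/v.
f' = 1759 × (332 + 7)/332 = 1759 × 339/332 ≈ 1796 Hz.

1796 Hz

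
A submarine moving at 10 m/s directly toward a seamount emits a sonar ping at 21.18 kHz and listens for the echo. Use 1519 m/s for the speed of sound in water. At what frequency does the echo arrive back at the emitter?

21.5 kHz

The seamount receives the sound from a moving source: f₁ = f₀ · v/(v − v_e) = 21.18 × 1519/1509 ≈ 21.3 kHz.
On the return leg the submarine is a moving observer: f₂ = f₁ · (v + v_e)/v = 21.3 × 1529/1519 ≈ 21.5 kHz.
Equivalently f₂ = f₀ · (v + v_e)/(v − v_e).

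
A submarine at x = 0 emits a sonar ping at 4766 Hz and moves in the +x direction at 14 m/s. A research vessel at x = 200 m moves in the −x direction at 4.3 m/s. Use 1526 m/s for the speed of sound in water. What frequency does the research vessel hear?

The observer lies on the +x side, so the source is heading toward the observer and the observer is heading toward the source.
With source approaching and observer approaching, f' = f · (v + v_o)/(v − v_s).
f' = 4766 × (1526 + 4.3)/(1526 − 14) = 4766 × 1530.3/1512 ≈ 4824 Hz.

4824 Hz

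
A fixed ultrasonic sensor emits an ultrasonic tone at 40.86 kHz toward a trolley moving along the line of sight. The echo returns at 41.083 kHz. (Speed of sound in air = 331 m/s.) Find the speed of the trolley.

0.90 m/s

Double Doppler shift off a moving reflector: f₂ = f₀ · (v + u)/(v − u) (u > 0 toward emitter).
Rearranging, u = v · (f₂ − f₀)/(f₂ + f₀) = 331 × 0.223/81.943 ≈ 0.90 m/s.
So the trolley is moving at 0.90 m/s toward the emitter.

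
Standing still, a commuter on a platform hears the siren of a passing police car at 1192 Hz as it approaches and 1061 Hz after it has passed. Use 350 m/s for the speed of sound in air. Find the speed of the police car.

f₁/f₂ = (v + v_s)/(v − v_s), so v_s = v · (f₁ − f₂)/(f₁ + f₂).
v_s = 350 × (1192 − 1061)/(1192 + 1061) = 350 × 131/2253 ≈ 20.4 m/s.

20.4 m/s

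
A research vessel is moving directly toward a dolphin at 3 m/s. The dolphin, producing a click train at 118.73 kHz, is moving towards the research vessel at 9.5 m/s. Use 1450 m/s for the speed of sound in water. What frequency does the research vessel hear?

119.8 kHz

General Doppler shift: f' = f · (v + v_o)/(v − v_s).
f' = 118.73 × (1450 + 3)/(1450 − 9.5) = 118.73 × 1453/1440.5 ≈ 119.8 kHz.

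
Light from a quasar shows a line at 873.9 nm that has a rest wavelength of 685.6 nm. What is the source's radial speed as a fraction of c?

λ'/λ₀ = 1.2746 > 1 (redshift), so the source is receding.
λ'/λ₀ = √((1 + β)/(1 − β)) for a receding source ⇒ β = (r² − 1)/(r² + 1) with r = λ'/λ₀.
β = (1.6247 − 1)/(1.6247 + 1) ≈ 0.238.

0.238c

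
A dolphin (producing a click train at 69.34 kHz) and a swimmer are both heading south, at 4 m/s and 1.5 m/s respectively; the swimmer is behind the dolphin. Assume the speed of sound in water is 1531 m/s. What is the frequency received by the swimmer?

The swimmer is behind, so the dolphin is moving away from it while the swimmer is moving toward the dolphin.
With source receding and observer approaching, f' = f · (v + v_o)/(v + v_s).
f' = 69.34 × (1531 + 1.5)/(1531 + 4) = 69.34 × 1532.5/1535 ≈ 69.2 kHz.

69.2 kHz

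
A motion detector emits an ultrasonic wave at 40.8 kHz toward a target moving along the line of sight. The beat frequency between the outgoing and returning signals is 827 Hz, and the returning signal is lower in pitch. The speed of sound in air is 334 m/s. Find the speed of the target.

Double Doppler shift off a moving reflector: f₂ = f₀ · (v + u)/(v − u) (u > 0 toward emitter).
Returning signal is lower, so f₂ = f₀ − Δf = 40800 − 827 = 39973 Hz.
Rearranging, u = v · (f₂ − f₀)/(f₂ + f₀) = 334 × -827/80773 ≈ -3.4 m/s.
So the target is moving at 3.4 m/s away from the emitter.

3.4 m/s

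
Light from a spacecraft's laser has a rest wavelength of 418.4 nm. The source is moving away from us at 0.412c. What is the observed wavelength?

Relativistic Doppler for wavelength: λ' = λ₀ · √((1 + β)/(1 − β)).
λ' = 418.4 × √(1.4120/0.5880) = 418.4 × 1.54963 ≈ 648.4 nm.

648.4 nm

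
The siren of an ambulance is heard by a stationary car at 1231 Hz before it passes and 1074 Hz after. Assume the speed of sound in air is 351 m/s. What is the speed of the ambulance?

f₁/f₂ = (v + v_s)/(v − v_s), so v_s = v · (f₁ − f₂)/(f₁ + f₂).
v_s = 351 × (1231 − 1074)/(1231 + 1074) = 351 × 157/2305 ≈ 23.9 m/s.

23.9 m/s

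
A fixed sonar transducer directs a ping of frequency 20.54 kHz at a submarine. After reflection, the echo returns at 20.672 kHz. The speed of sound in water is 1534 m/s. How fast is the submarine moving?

Double Doppler shift off a moving reflector: f₂ = f₀ · (v + u)/(v − u) (u > 0 toward emitter).
Rearranging, u = v · (f₂ − f₀)/(f₂ + f₀) = 1534 × 0.132/41.212 ≈ 4.9 m/s.
So the submarine is moving at 4.9 m/s toward the emitter.

4.9 m/s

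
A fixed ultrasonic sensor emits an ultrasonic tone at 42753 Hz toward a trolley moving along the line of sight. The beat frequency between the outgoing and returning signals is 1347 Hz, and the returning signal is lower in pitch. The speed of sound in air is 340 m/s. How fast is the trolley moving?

Double Doppler shift off a moving reflector: f₂ = f₀ · (v + u)/(v − u) (u > 0 toward emitter).
Returning signal is lower, so f₂ = f₀ − Δf = 42753 − 1347 = 41406 Hz.
Rearranging, u = v · (f₂ − f₀)/(f₂ + f₀) = 340 × -1347/84159 ≈ -5.4 m/s.
So the trolley is moving at 5.4 m/s away from the emitter.

5.4 m/s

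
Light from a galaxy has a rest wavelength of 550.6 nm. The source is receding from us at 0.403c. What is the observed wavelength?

Relativistic Doppler for wavelength: λ' = λ₀ · √((1 + β)/(1 − β)).
λ' = 550.6 × √(1.4030/0.5970) = 550.6 × 1.53300 ≈ 844.1 nm.

844.1 nm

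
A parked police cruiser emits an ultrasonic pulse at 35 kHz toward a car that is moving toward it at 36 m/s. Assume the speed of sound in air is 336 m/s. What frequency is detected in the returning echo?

43.4 kHz

The car first receives the wave as a moving observer: f₁ = f₀ · (v + u)/v = 35 × (336 + 36)/336 ≈ 38.8 kHz.
The reflection then acts as a moving source: f₂ = f₁ · v/(v − u) ≈ 43.4 kHz.
Equivalently f₂ = f₀ · (v + u)/(v − u).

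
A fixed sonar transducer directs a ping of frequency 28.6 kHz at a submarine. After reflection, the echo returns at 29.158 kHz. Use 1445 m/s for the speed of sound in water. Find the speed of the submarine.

Double Doppler shift off a moving reflector: f₂ = f₀ · (v + u)/(v − u) (u > 0 toward emitter).
Rearranging, u = v · (f₂ − f₀)/(f₂ + f₀) = 1445 × 0.558/57.758 ≈ 14.0 m/s.
So the submarine is moving at 14.0 m/s toward the emitter.

14.0 m/s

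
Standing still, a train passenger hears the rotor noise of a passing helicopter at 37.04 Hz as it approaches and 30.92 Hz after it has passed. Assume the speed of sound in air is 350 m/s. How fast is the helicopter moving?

f₁/f₂ = (v + v_s)/(v − v_s), so v_s = v · (f₁ − f₂)/(f₁ + f₂).
v_s = 350 × (37.04 − 30.92)/(37.04 + 30.92) = 350 × 6.12/67.96 ≈ 32 m/s.

32 m/s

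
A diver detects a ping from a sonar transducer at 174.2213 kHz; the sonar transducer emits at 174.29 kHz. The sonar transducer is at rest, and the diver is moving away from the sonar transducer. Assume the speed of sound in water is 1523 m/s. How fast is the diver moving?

0.60 m/s

f' = f · (v − v_o)/v ⇒ v_o = v · |f'/f − 1|.
v_o = 1523 × |174.2213/174.29 − 1| = 1523 × 0.0003942 ≈ 0.60 m/s.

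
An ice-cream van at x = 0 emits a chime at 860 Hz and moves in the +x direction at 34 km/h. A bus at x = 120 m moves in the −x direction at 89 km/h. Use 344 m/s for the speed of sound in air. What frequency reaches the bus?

948 Hz

34 km/h = 9.444 m/s; 89 km/h = 24.72 m/s.
The observer lies on the +x side, so the source is heading toward the observer and the observer is heading toward the source.
Both move, so f' = f · (v + v_o)/(v − v_s).
f' = 860 × (344 + 24.72)/(344 − 9.444) = 860 × 368.72/334.56 ≈ 948 Hz.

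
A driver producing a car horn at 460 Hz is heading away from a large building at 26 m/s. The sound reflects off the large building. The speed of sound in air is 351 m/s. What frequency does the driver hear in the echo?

The large building receives the sound from a moving source: f₁ = f₀ · v/(v + v_e) = 460 × 351/377 ≈ 428 Hz.
On the return leg the driver is a moving observer: f₂ = f₁ · (v − v_e)/v = 428 × 325/351 ≈ 397 Hz.
Equivalently f₂ = f₀ · (v − v_e)/(v + v_e).

397 Hz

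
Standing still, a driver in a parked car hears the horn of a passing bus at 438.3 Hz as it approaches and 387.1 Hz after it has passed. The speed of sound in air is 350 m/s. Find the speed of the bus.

21.7 m/s

f₁/f₂ = (v + v_s)/(v − v_s), so v_s = v · (f₁ − f₂)/(f₁ + f₂).
v_s = 350 × (438.3 − 387.1)/(438.3 + 387.1) = 350 × 51.2/825.4 ≈ 21.7 m/s.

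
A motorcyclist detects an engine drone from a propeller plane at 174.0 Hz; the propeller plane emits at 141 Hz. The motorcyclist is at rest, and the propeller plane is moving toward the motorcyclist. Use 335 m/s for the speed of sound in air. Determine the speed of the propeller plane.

64 m/s

f' = f · v/(v − v_s) ⇒ v_s = v · |1 − f/f'|.
v_s = 335 × |1 − 141/174.0| = 335 × 0.1897 ≈ 64 m/s.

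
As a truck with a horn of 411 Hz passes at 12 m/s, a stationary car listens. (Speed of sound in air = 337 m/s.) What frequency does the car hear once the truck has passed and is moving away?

397 Hz

Receding: f₂ = f · v/(v + v_s) = 411 × 337/349 ≈ 397 Hz.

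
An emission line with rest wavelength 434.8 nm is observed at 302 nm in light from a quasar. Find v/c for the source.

λ'/λ₀ = 0.6946 < 1 (blueshift), so the source is approaching.
λ'/λ₀ = √((1 − β)/(1 + β)) for an approaching source ⇒ β = (1 − r²)/(1 + r²) with r = λ'/λ₀.
β = (1 − 0.4824)/(1 + 0.4824) ≈ 0.349.

0.349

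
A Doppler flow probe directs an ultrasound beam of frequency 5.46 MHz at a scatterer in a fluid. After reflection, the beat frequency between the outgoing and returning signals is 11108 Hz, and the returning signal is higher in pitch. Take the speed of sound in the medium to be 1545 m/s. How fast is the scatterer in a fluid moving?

1.57 m/s

Double Doppler shift off a moving reflector: f₂ = f₀ · (v + u)/(v − u) (u > 0 toward emitter).
Returning signal is higher, so f₂ = f₀ + Δf = 5460000 + 11108 = 5471108 Hz.
Rearranging, u = v · (f₂ − f₀)/(f₂ + f₀) = 1545 × 11108/10931108 ≈ 1.57 m/s.
So the scatterer in a fluid is moving at 1.57 m/s toward the emitter.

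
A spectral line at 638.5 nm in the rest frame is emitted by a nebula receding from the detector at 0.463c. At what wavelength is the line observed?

1053.9 nm

Relativistic Doppler for wavelength: λ' = λ₀ · √((1 + β)/(1 − β)).
λ' = 638.5 × √(1.4630/0.5370) = 638.5 × 1.65057 ≈ 1053.9 nm.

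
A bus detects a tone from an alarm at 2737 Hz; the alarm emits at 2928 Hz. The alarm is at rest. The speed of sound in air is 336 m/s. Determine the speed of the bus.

21.9 m/s

f' < f, so the bus is receding.
f' = f · (v − v_o)/v ⇒ v_o = v · |f'/f − 1|.
v_o = 336 × |2737/2928 − 1| = 336 × 0.06523 ≈ 21.9 m/s.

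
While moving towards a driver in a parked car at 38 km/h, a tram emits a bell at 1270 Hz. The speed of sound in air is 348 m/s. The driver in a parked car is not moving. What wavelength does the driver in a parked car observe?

26.6 cm

38 km/h = 10.56 m/s.
Only the source moves, toward the listener, so f' = f · v/(v − v_s).
f' = 1270 × 348/(348 − 10.56) ≈ 1310 Hz.
λ' = v/f' = 348/1309.73 ≈ 26.6 cm.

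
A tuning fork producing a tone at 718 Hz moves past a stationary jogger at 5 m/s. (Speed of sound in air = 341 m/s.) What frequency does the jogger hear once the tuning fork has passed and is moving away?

Receding: f₂ = f · v/(v + v_s) = 718 × 341/346 ≈ 708 Hz.

708 Hz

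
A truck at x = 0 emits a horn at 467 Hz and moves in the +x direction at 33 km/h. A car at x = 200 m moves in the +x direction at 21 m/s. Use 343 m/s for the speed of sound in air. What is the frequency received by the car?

450 Hz

33 km/h = 9.167 m/s.
The observer lies on the +x side, so the source is heading toward the observer and the observer is heading away from the source.
General Doppler shift: f' = f · (v − v_o)/(v − v_s).
f' = 467 × (343 − 21)/(343 − 9.167) = 467 × 322/333.83 ≈ 450 Hz.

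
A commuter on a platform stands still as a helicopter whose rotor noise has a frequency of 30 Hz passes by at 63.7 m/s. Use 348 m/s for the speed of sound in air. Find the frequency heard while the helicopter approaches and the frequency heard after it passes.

36.7 Hz approaching; 25.4 Hz receding

Approaching: f₁ = f · v/(v − v_s) = 30 × 348/284.3 ≈ 36.7 Hz.
Receding: f₂ = f · v/(v + v_s) = 30 × 348/411.7 ≈ 25.4 Hz.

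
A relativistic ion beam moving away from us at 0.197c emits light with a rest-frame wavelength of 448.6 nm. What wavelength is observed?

Relativistic Doppler for wavelength: λ' = λ₀ · √((1 + β)/(1 − β)).
λ' = 448.6 × √(1.1970/0.8030) = 448.6 × 1.22093 ≈ 547.7 nm.

547.7 nm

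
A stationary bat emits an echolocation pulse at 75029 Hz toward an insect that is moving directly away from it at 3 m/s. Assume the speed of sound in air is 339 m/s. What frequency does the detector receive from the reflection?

73713 Hz

The insect first receives the wave as a moving observer: f₁ = f₀ · (v − u)/v = 75029 × (339 − 3)/339 ≈ 74365 Hz.
On reflection it acts as a source moving away from the stationary detector: f₂ = f₁ · v/(v + u) = 74365 × 339/342 ≈ 73713 Hz.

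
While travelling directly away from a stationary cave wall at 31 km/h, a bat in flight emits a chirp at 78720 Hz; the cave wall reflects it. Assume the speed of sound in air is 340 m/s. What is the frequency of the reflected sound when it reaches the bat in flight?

31 km/h = 8.611 m/s.
The cave wall receives the sound from a moving source: f₁ = f₀ · v/(v + v_e) = 78720 × 340/348.61 ≈ 76776 Hz.
On the return leg the bat in flight is a moving observer: f₂ = f₁ · (v − v_e)/v = 76776 × 331.39/340 ≈ 74831 Hz.
Equivalently f₂ = f₀ · (v − v_e)/(v + v_e).

74831 Hz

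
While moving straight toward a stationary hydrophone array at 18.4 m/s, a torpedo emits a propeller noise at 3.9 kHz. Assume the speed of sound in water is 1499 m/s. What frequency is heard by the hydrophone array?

3.95 kHz

Moving source, stationary observer: f' = f · v/(v − v_s) since the source is approaching.
f' = 3.9 × 1499/(1499 − 18.4) = 3.9 × 1499/1481 ≈ 3.95 kHz.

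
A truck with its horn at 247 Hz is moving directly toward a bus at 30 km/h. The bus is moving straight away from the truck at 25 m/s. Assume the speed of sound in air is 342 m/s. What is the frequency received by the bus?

30 km/h = 8.333 m/s.
Both move, so f' = f · (v − v_o)/(v − v_s).
f' = 247 × (342 − 25)/(342 − 8.333) = 247 × 317/333.67 ≈ 235 Hz.

235 Hz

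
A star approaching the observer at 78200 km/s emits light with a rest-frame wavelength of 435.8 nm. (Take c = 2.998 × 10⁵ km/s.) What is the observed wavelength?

β = v/c = 78200/299800 = 0.2608.
Relativistic Doppler for wavelength: λ' = λ₀ · √((1 − β)/(1 + β)).
λ' = 435.8 × √(0.7392/1.2608) = 435.8 × 0.76567 ≈ 333.7 nm.

333.7 nm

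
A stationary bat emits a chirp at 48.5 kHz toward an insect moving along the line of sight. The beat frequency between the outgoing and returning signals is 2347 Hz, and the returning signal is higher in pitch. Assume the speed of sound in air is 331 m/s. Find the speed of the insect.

Double Doppler shift off a moving reflector: f₂ = f₀ · (v + u)/(v − u) (u > 0 toward emitter).
Returning signal is higher, so f₂ = f₀ + Δf = 48500 + 2347 = 50847 Hz.
Rearranging, u = v · (f₂ − f₀)/(f₂ + f₀) = 331 × 2347/99347 ≈ 7.8 m/s.
So the insect is moving at 7.8 m/s toward the emitter.

7.8 m/s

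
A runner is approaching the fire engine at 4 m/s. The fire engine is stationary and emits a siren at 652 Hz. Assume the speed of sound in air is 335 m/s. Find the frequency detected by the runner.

Only the observer moves, toward the source, so f' = f · (v + v_o)/v.
f' = 652 × (335 + 4)/335 = 652 × 339/335 ≈ 660 Hz.

660 Hz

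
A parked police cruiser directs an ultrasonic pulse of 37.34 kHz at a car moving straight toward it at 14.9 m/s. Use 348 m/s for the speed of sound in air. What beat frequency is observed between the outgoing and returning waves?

At the car (a moving observer), f₁ = f₀ · (v + u)/v = 37.34 × 362.9/348 ≈ 38.94 kHz.
The reflection then acts as a moving source: f₂ = f₁ · v/(v − u) ≈ 40.68 kHz.
Equivalently f₂ = f₀ · (v + u)/(v − u).
Beat frequency (with f₀ = 37340 Hz): |f₂ − f₀| = 2u·f₀/(v − u) = 2 × 14.9 × 37340/333.1 ≈ 3341 Hz.

3341 Hz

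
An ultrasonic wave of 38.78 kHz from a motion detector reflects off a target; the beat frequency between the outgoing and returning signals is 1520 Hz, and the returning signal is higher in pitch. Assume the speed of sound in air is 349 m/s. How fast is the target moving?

6.7 m/s

Double Doppler shift off a moving reflector: f₂ = f₀ · (v + u)/(v − u) (u > 0 toward emitter).
Returning signal is higher, so f₂ = f₀ + Δf = 38780 + 1520 = 40300 Hz.
Rearranging, u = v · (f₂ − f₀)/(f₂ + f₀) = 349 × 1520/79080 ≈ 6.7 m/s.
So the target is moving at 6.7 m/s toward the emitter.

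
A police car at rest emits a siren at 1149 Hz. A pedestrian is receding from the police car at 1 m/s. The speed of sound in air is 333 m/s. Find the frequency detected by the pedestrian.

Only the observer moves, away from the source, so f' = f · (v − v_o)/v.
f' = 1149 × (333 − 1)/333 = 1149 × 332/333 ≈ 1146 Hz.

1146 Hz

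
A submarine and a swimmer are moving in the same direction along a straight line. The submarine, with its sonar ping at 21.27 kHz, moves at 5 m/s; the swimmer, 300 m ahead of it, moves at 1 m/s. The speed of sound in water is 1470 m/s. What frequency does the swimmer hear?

21.3 kHz

The swimmer is ahead, so the submarine is moving toward it while the swimmer is moving away from the submarine.
Both move, so f' = f · (v − v_o)/(v − v_s).
f' = 21.27 × (1470 − 1)/(1470 − 5) = 21.27 × 1469/1465 ≈ 21.3 kHz.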